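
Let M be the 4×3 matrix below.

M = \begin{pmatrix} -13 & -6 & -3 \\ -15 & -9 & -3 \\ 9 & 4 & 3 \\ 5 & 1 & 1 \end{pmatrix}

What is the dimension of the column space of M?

Row reduce to echelon form.
R2 ← R2 − (15/13)·R1: [0, -27/13, 6/13]
R3 ← R3 + (9/13)·R1: [0, -2/13, 12/13]
R4 ← R4 + (5/13)·R1: [0, -17/13, -2/13]
R3 ← R3 − (2/27)·R2: [0, 0, 8/9]
R4 ← R4 − (17/27)·R2: [0, 0, -4/9]
R4 ← R4 + (1/2)·R3: [0, 0, 0]
Echelon form has 3 nonzero rows, so rank(M) = 3.
The column space has dimension equal to the rank: 3.

3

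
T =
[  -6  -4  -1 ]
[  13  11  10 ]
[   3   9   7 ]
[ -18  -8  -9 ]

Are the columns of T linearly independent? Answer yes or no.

Row reduce T to echelon form.
R2 ← R2 + (13/6)·R1: [0, 7/3, 47/6]
R3 ← R3 + (1/2)·R1: [0, 7, 13/2]
R4 ← R4 − (3)·R1: [0, 4, -6]
R3 ← R3 − (3)·R2: [0, 0, -17]
R4 ← R4 − (12/7)·R2: [0, 0, -136/7]
R4 ← R4 − (8/7)·R3: [0, 0, 0]
3 pivots among 3 columns.
Every column is a pivot column, so the columns are linearly independent.

yes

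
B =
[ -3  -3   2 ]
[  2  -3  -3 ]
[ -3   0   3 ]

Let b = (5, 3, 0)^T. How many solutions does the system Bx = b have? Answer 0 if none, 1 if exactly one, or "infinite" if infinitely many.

0

Row reduce the augmented matrix [B | b].
R2 ← R2 + (2/3)·R1: [0, -5, -5/3, 19/3]
R3 ← R3 − R1: [0, 3, 1, -5]
R3 ← R3 + (3/5)·R2: [0, 0, 0, -6/5]
The echelon form has 3 nonzero rows; the last pivot sits in the augmented column, so rank(B) = 2 but rank([B|b]) = 3.
Since the ranks differ, the system is inconsistent.
It has no solutions.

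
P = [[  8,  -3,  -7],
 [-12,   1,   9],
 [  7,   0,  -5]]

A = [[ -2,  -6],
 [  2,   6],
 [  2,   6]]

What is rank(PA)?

First compute PA:
[[-36, -108],
 [ 44, 132],
 [-24, -72]]
Now row reduce the product.
R2 ← R2 + (11/9)·R1: [0, 0]
R3 ← R3 − (2/3)·R1: [0, 0]
1 nonzero row, so rank(PA) = 1.

1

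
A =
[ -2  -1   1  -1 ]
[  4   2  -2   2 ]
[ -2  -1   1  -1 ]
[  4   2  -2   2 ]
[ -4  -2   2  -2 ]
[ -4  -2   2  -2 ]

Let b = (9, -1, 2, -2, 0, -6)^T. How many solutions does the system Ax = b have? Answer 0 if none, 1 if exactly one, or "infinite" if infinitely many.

Row reduce the augmented matrix [A | b].
R2 ← R2 + (2)·R1: [0, 0, 0, 0, 17]
R3 ← R3 − R1: [0, 0, 0, 0, -7]
R4 ← R4 + (2)·R1: [0, 0, 0, 0, 16]
R5 ← R5 − (2)·R1: [0, 0, 0, 0, -18]
R6 ← R6 − (2)·R1: [0, 0, 0, 0, -24]
R3 ← R3 + (7/17)·R2: [0, 0, 0, 0, 0]
R4 ← R4 − (16/17)·R2: [0, 0, 0, 0, 0]
R5 ← R5 + (18/17)·R2: [0, 0, 0, 0, 0]
R6 ← R6 + (24/17)·R2: [0, 0, 0, 0, 0]
The echelon form has 2 nonzero rows; the last pivot sits in the augmented column, so rank(A) = 1 but rank([A|b]) = 2.
Since the ranks differ, the system is inconsistent.
It has no solutions.

0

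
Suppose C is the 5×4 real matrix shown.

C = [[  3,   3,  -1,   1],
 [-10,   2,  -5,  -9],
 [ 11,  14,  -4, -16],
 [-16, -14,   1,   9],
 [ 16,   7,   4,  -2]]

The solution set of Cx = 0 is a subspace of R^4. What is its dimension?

Row reduce to echelon form.
R2 ← R2 + (10/3)·R1: [0, 12, -25/3, -17/3]
R3 ← R3 − (11/3)·R1: [0, 3, -1/3, -59/3]
R4 ← R4 + (16/3)·R1: [0, 2, -13/3, 43/3]
R5 ← R5 − (16/3)·R1: [0, -9, 28/3, -22/3]
R3 ← R3 − (1/4)·R2: [0, 0, 7/4, -73/4]
R4 ← R4 − (1/6)·R2: [0, 0, -53/18, 275/18]
R5 ← R5 + (3/4)·R2: [0, 0, 37/12, -139/12]
R4 ← R4 + (106/63)·R3: [0, 0, 0, -108/7]
R5 ← R5 − (37/21)·R3: [0, 0, 0, 144/7]
R5 ← R5 + (4/3)·R4: [0, 0, 0, 0]
4 nonzero rows, so rank(C) = 4.
C has 4 columns; by rank–nullity, nullity = 4 − 4 = 0.

0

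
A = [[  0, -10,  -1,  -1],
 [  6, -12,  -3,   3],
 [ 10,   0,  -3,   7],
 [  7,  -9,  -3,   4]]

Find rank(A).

Row reduce to echelon form.
Swap R1 ↔ R2
R3 ← R3 − (5/3)·R1: [0, 20, 2, 2]
R4 ← R4 − (7/6)·R1: [0, 5, 1/2, 1/2]
R3 ← R3 + (2)·R2: [0, 0, 0, 0]
R4 ← R4 + (1/2)·R2: [0, 0, 0, 0]
Echelon form has 2 nonzero rows, so rank(A) = 2.

2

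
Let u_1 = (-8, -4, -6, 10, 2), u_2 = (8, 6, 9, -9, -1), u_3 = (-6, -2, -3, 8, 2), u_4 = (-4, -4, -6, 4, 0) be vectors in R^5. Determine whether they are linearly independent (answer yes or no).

no

Form the matrix with these vectors as rows and row reduce.
R2 ← R2 + R1: [0, 2, 3, 1, 1]
R3 ← R3 − (3/4)·R1: [0, 1, 3/2, 1/2, 1/2]
R4 ← R4 − (1/2)·R1: [0, -2, -3, -1, -1]
R3 ← R3 − (1/2)·R2: [0, 0, 0, 0, 0]
R4 ← R4 + R2: [0, 0, 0, 0, 0]
2 nonzero rows, so the 4 vectors span a space of dimension 2.
Since 2 < 4, the vectors are linearly dependent.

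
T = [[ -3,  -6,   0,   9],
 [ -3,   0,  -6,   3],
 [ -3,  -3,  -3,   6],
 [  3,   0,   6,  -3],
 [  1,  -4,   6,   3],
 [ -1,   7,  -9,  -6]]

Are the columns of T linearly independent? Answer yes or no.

no

Row reduce T to echelon form.
R2 ← R2 − R1: [0, 6, -6, -6]
R3 ← R3 − R1: [0, 3, -3, -3]
R4 ← R4 + R1: [0, -6, 6, 6]
R5 ← R5 + (1/3)·R1: [0, -6, 6, 6]
R6 ← R6 − (1/3)·R1: [0, 9, -9, -9]
R3 ← R3 − (1/2)·R2: [0, 0, 0, 0]
R4 ← R4 + R2: [0, 0, 0, 0]
R5 ← R5 + R2: [0, 0, 0, 0]
R6 ← R6 − (3/2)·R2: [0, 0, 0, 0]
2 pivots among 4 columns.
Only 2 < 4 pivot columns, so the columns are linearly dependent.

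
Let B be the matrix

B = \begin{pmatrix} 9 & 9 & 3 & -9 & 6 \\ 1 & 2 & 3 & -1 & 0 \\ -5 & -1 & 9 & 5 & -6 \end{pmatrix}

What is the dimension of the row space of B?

2

Row reduce to echelon form.
R2 ← R2 − (1/9)·R1: [0, 1, 8/3, 0, -2/3]
R3 ← R3 + (5/9)·R1: [0, 4, 32/3, 0, -8/3]
R3 ← R3 − (4)·R2: [0, 0, 0, 0, 0]
Echelon form has 2 nonzero rows, so rank(B) = 2.
The row space has dimension equal to the rank: 2.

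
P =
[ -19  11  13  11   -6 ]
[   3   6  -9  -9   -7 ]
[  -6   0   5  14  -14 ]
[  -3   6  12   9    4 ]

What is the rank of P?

4

Row reduce to echelon form.
R2 ← R2 + (3/19)·R1: [0, 147/19, -132/19, -138/19, -151/19]
R3 ← R3 − (6/19)·R1: [0, -66/19, 17/19, 200/19, -230/19]
R4 ← R4 − (3/19)·R1: [0, 81/19, 189/19, 138/19, 94/19]
R3 ← R3 + (22/49)·R2: [0, 0, -109/49, 356/49, -768/49]
R4 ← R4 − (27/49)·R2: [0, 0, 675/49, 552/49, 457/49]
R4 ← R4 + (675/109)·R3: [0, 0, 0, 6132/109, -9563/109]
Echelon form has 4 nonzero rows, so rank(P) = 4.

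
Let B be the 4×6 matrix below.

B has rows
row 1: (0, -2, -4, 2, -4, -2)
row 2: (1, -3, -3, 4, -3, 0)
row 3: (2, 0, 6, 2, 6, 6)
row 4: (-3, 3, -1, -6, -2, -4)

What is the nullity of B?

3

Row reduce to echelon form.
Swap R1 ↔ R2
R3 ← R3 − (2)·R1: [0, 6, 12, -6, 12, 6]
R4 ← R4 + (3)·R1: [0, -6, -10, 6, -11, -4]
R3 ← R3 + (3)·R2: [0, 0, 0, 0, 0, 0]
R4 ← R4 − (3)·R2: [0, 0, 2, 0, 1, 2]
Swap R3 ↔ R4
3 nonzero rows, so rank(B) = 3.
B has 6 columns; by rank–nullity, nullity = 6 − 3 = 3.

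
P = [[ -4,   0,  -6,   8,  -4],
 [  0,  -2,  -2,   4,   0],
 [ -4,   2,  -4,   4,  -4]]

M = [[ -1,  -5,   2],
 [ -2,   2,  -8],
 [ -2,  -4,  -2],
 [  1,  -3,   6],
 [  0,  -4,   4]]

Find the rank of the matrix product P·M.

First compute PM:
[[ 24,  36,  36],
 [ 12,  -8,  44],
 [ 12,  44,  -8]]
Now row reduce the product.
R2 ← R2 − (1/2)·R1: [0, -26, 26]
R3 ← R3 − (1/2)·R1: [0, 26, -26]
R3 ← R3 + R2: [0, 0, 0]
2 nonzero rows, so rank(PM) = 2.

2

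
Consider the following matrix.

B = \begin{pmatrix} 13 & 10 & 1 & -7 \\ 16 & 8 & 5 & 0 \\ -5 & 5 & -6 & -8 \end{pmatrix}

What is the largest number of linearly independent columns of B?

Row reduce to echelon form.
R2 ← R2 − (16/13)·R1: [0, -56/13, 49/13, 112/13]
R3 ← R3 + (5/13)·R1: [0, 115/13, -73/13, -139/13]
R3 ← R3 + (115/56)·R2: [0, 0, 17/8, 7]
Echelon form has 3 nonzero rows, so rank(B) = 3.
The rank gives the maximum number of linearly independent columns: 3.

3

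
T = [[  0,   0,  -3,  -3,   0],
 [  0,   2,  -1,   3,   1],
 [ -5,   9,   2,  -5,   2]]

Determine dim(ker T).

2

Row reduce to echelon form.
Swap R1 ↔ R3
3 nonzero rows, so rank(T) = 3.
T has 5 columns; by rank–nullity, nullity = 5 − 3 = 2.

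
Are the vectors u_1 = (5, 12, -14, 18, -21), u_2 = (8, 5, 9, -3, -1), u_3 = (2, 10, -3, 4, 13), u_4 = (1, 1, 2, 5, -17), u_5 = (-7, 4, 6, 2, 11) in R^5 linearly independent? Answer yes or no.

Form the matrix with these vectors as rows and row reduce.
R2 ← R2 − (8/5)·R1: [0, -71/5, 157/5, -159/5, 163/5]
R3 ← R3 − (2/5)·R1: [0, 26/5, 13/5, -16/5, 107/5]
R4 ← R4 − (1/5)·R1: [0, -7/5, 24/5, 7/5, -64/5]
R5 ← R5 + (7/5)·R1: [0, 104/5, -68/5, 136/5, -92/5]
R3 ← R3 + (26/71)·R2: [0, 0, 1001/71, -1054/71, 2367/71]
R4 ← R4 − (7/71)·R2: [0, 0, 121/71, 322/71, -1137/71]
R5 ← R5 + (104/71)·R2: [0, 0, 2300/71, -1376/71, 2084/71]
R4 ← R4 − (11/91)·R3: [0, 0, 0, 576/91, -1824/91]
R5 ← R5 − (2300/1001)·R3: [0, 0, 0, 14744/1001, -47296/1001]
R5 ← R5 − (1843/792)·R4: [0, 0, 0, 0, -20/33]
5 nonzero rows, so the 5 vectors span a space of dimension 5.
Since 5 = 5, the vectors are linearly independent.

yes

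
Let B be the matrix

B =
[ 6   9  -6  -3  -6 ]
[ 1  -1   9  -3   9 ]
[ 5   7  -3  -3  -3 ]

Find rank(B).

2

Row reduce to echelon form.
R2 ← R2 − (1/6)·R1: [0, -5/2, 10, -5/2, 10]
R3 ← R3 − (5/6)·R1: [0, -1/2, 2, -1/2, 2]
R3 ← R3 − (1/5)·R2: [0, 0, 0, 0, 0]
Echelon form has 2 nonzero rows, so rank(B) = 2.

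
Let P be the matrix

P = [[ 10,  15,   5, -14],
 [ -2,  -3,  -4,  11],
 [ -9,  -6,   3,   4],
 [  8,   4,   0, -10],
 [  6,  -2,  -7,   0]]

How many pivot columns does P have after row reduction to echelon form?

Row reduce to echelon form.
R2 ← R2 + (1/5)·R1: [0, 0, -3, 41/5]
R3 ← R3 + (9/10)·R1: [0, 15/2, 15/2, -43/5]
R4 ← R4 − (4/5)·R1: [0, -8, -4, 6/5]
R5 ← R5 − (3/5)·R1: [0, -11, -10, 42/5]
Swap R2 ↔ R3
R4 ← R4 + (16/15)·R2: [0, 0, 4, -598/75]
R5 ← R5 + (22/15)·R2: [0, 0, 1, -316/75]
R4 ← R4 + (4/3)·R3: [0, 0, 0, 74/25]
R5 ← R5 + (1/3)·R3: [0, 0, 0, -37/25]
R5 ← R5 + (1/2)·R4: [0, 0, 0, 0]
Echelon form has 4 nonzero rows, so rank(P) = 4.
Each nonzero row contributes one pivot column: 4 pivot columns.

4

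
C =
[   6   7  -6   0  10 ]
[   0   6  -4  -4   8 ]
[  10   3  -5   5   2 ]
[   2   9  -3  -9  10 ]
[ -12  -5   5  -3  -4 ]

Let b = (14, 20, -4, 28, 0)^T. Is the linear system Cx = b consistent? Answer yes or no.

yes

Row reduce the augmented matrix [C | b].
R3 ← R3 − (5/3)·R1: [0, -26/3, 5, 5, -44/3, -82/3]
R4 ← R4 − (1/3)·R1: [0, 20/3, -1, -9, 20/3, 70/3]
R5 ← R5 + (2)·R1: [0, 9, -7, -3, 16, 28]
R3 ← R3 + (13/9)·R2: [0, 0, -7/9, -7/9, -28/9, 14/9]
R4 ← R4 − (10/9)·R2: [0, 0, 31/9, -41/9, -20/9, 10/9]
R5 ← R5 − (3/2)·R2: [0, 0, -1, 3, 4, -2]
R4 ← R4 + (31/7)·R3: [0, 0, 0, -8, -16, 8]
R5 ← R5 − (9/7)·R3: [0, 0, 0, 4, 8, -4]
R5 ← R5 + (1/2)·R4: [0, 0, 0, 0, 0, 0]
The echelon form has 4 nonzero rows, and every pivot lies in the first 5 columns, so rank(C) = rank([C|b]) = 4.
The system is consistent.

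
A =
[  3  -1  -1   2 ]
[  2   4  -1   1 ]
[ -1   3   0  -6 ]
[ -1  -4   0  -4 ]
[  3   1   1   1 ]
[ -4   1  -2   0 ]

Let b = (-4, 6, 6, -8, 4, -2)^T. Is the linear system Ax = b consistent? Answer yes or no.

yes

Row reduce the augmented matrix [A | b].
R2 ← R2 − (2/3)·R1: [0, 14/3, -1/3, -1/3, 26/3]
R3 ← R3 + (1/3)·R1: [0, 8/3, -1/3, -16/3, 14/3]
R4 ← R4 + (1/3)·R1: [0, -13/3, -1/3, -10/3, -28/3]
R5 ← R5 − R1: [0, 2, 2, -1, 8]
R6 ← R6 + (4/3)·R1: [0, -1/3, -10/3, 8/3, -22/3]
R3 ← R3 − (4/7)·R2: [0, 0, -1/7, -36/7, -2/7]
R4 ← R4 + (13/14)·R2: [0, 0, -9/14, -51/14, -9/7]
R5 ← R5 − (3/7)·R2: [0, 0, 15/7, -6/7, 30/7]
R6 ← R6 + (1/14)·R2: [0, 0, -47/14, 37/14, -47/7]
R4 ← R4 − (9/2)·R3: [0, 0, 0, 39/2, 0]
R5 ← R5 + (15)·R3: [0, 0, 0, -78, 0]
R6 ← R6 − (47/2)·R3: [0, 0, 0, 247/2, 0]
R5 ← R5 + (4)·R4: [0, 0, 0, 0, 0]
R6 ← R6 − (19/3)·R4: [0, 0, 0, 0, 0]
The echelon form has 4 nonzero rows, and every pivot lies in the first 4 columns, so rank(A) = rank([A|b]) = 4.
The system is consistent.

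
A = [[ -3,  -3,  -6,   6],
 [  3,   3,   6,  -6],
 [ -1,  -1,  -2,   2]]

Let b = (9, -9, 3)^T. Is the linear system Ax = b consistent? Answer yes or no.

yes

Row reduce the augmented matrix [A | b].
R2 ← R2 + R1: [0, 0, 0, 0, 0]
R3 ← R3 − (1/3)·R1: [0, 0, 0, 0, 0]
The echelon form has 1 nonzero rows, and every pivot lies in the first 4 columns, so rank(A) = rank([A|b]) = 1.
The system is consistent.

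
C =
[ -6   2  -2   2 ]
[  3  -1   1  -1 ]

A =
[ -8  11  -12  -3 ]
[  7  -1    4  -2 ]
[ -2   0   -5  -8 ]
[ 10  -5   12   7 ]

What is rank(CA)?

1

First compute CA:
[[ 86, -78, 114,  44],
 [-43,  39, -57, -22]]
Now row reduce the product.
R2 ← R2 + (1/2)·R1: [0, 0, 0, 0]
1 nonzero row, so rank(CA) = 1.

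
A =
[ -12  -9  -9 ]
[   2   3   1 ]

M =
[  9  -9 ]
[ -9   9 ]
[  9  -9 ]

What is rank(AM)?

First compute AM:
[[-108, 108],
 [  0,   0]]
Now row reduce the product.
1 nonzero row, so rank(AM) = 1.

1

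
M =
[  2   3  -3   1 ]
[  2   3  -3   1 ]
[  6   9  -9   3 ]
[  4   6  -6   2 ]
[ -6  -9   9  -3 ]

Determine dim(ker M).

3

Row reduce to echelon form.
R2 ← R2 − R1: [0, 0, 0, 0]
R3 ← R3 − (3)·R1: [0, 0, 0, 0]
R4 ← R4 − (2)·R1: [0, 0, 0, 0]
R5 ← R5 + (3)·R1: [0, 0, 0, 0]
1 nonzero row, so rank(M) = 1.
M has 4 columns; by rank–nullity, nullity = 4 − 1 = 3.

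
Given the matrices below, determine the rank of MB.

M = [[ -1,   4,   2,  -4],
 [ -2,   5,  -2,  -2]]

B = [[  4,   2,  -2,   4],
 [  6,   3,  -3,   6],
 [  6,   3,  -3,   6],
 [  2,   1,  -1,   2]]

1

First compute MB:
[[ 24,  12, -12,  24],
 [  6,   3,  -3,   6]]
Now row reduce the product.
R2 ← R2 − (1/4)·R1: [0, 0, 0, 0]
1 nonzero row, so rank(MB) = 1.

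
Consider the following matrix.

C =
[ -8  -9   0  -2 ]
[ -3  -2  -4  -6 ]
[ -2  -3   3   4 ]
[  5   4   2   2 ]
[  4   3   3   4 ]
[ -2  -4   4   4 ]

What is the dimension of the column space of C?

Row reduce to echelon form.
R2 ← R2 − (3/8)·R1: [0, 11/8, -4, -21/4]
R3 ← R3 − (1/4)·R1: [0, -3/4, 3, 9/2]
R4 ← R4 + (5/8)·R1: [0, -13/8, 2, 3/4]
R5 ← R5 + (1/2)·R1: [0, -3/2, 3, 3]
R6 ← R6 − (1/4)·R1: [0, -7/4, 4, 9/2]
R3 ← R3 + (6/11)·R2: [0, 0, 9/11, 18/11]
R4 ← R4 + (13/11)·R2: [0, 0, -30/11, -60/11]
R5 ← R5 + (12/11)·R2: [0, 0, -15/11, -30/11]
R6 ← R6 + (14/11)·R2: [0, 0, -12/11, -24/11]
R4 ← R4 + (10/3)·R3: [0, 0, 0, 0]
R5 ← R5 + (5/3)·R3: [0, 0, 0, 0]
R6 ← R6 + (4/3)·R3: [0, 0, 0, 0]
Echelon form has 3 nonzero rows, so rank(C) = 3.
The column space has dimension equal to the rank: 3.

3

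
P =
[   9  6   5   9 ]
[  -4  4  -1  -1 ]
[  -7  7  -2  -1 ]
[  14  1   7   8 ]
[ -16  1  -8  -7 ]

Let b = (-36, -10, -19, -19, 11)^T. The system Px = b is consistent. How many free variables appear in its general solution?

1

Row reduce the augmented matrix [P | b].
R2 ← R2 + (4/9)·R1: [0, 20/3, 11/9, 3, -26]
R3 ← R3 + (7/9)·R1: [0, 35/3, 17/9, 6, -47]
R4 ← R4 − (14/9)·R1: [0, -25/3, -7/9, -6, 37]
R5 ← R5 + (16/9)·R1: [0, 35/3, 8/9, 9, -53]
R3 ← R3 − (7/4)·R2: [0, 0, -1/4, 3/4, -3/2]
R4 ← R4 + (5/4)·R2: [0, 0, 3/4, -9/4, 9/2]
R5 ← R5 − (7/4)·R2: [0, 0, -5/4, 15/4, -15/2]
R4 ← R4 + (3)·R3: [0, 0, 0, 0, 0]
R5 ← R5 − (5)·R3: [0, 0, 0, 0, 0]
The echelon form has 3 nonzero rows, and every pivot lies in the first 4 columns, so rank(P) = rank([P|b]) = 3.
The system is consistent.
Free variables = (unknowns) − (rank) = 4 − 3 = 1.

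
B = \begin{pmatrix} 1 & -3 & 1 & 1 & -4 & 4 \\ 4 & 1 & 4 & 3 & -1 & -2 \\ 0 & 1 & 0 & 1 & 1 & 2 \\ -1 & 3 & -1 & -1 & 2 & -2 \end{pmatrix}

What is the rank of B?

4

Row reduce to echelon form.
R2 ← R2 − (4)·R1: [0, 13, 0, -1, 15, -18]
R4 ← R4 + R1: [0, 0, 0, 0, -2, 2]
R3 ← R3 − (1/13)·R2: [0, 0, 0, 14/13, -2/13, 44/13]
Echelon form has 4 nonzero rows, so rank(B) = 4.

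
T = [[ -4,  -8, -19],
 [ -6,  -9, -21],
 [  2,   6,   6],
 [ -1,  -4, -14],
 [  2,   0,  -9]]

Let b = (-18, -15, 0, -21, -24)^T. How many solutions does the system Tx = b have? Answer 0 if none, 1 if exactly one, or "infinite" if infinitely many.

Row reduce the augmented matrix [T | b].
R2 ← R2 − (3/2)·R1: [0, 3, 15/2, 12]
R3 ← R3 + (1/2)·R1: [0, 2, -7/2, -9]
R4 ← R4 − (1/4)·R1: [0, -2, -37/4, -33/2]
R5 ← R5 + (1/2)·R1: [0, -4, -37/2, -33]
R3 ← R3 − (2/3)·R2: [0, 0, -17/2, -17]
R4 ← R4 + (2/3)·R2: [0, 0, -17/4, -17/2]
R5 ← R5 + (4/3)·R2: [0, 0, -17/2, -17]
R4 ← R4 − (1/2)·R3: [0, 0, 0, 0]
R5 ← R5 − R3: [0, 0, 0, 0]
The echelon form has 3 nonzero rows, and every pivot lies in the first 3 columns, so rank(T) = rank([T|b]) = 3.
The system is consistent.
rank = 3 = number of unknowns, so the solution is unique.

1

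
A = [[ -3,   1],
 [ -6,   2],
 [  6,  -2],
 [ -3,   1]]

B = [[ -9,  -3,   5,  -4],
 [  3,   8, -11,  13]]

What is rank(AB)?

1

First compute AB:
[[ 30,  17, -26,  25],
 [ 60,  34, -52,  50],
 [-60, -34,  52, -50],
 [ 30,  17, -26,  25]]
Now row reduce the product.
R2 ← R2 − (2)·R1: [0, 0, 0, 0]
R3 ← R3 + (2)·R1: [0, 0, 0, 0]
R4 ← R4 − R1: [0, 0, 0, 0]
1 nonzero row, so rank(AB) = 1.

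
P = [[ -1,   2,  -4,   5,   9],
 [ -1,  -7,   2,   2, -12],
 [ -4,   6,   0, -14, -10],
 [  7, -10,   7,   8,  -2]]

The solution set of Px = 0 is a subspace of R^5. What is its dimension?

2

Row reduce to echelon form.
R2 ← R2 − R1: [0, -9, 6, -3, -21]
R3 ← R3 − (4)·R1: [0, -2, 16, -34, -46]
R4 ← R4 + (7)·R1: [0, 4, -21, 43, 61]
R3 ← R3 − (2/9)·R2: [0, 0, 44/3, -100/3, -124/3]
R4 ← R4 + (4/9)·R2: [0, 0, -55/3, 125/3, 155/3]
R4 ← R4 + (5/4)·R3: [0, 0, 0, 0, 0]
3 nonzero rows, so rank(P) = 3.
P has 5 columns; by rank–nullity, nullity = 5 − 3 = 2.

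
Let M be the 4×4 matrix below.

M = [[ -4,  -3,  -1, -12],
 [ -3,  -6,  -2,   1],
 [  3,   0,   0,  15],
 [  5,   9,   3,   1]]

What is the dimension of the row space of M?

Row reduce to echelon form.
R2 ← R2 − (3/4)·R1: [0, -15/4, -5/4, 10]
R3 ← R3 + (3/4)·R1: [0, -9/4, -3/4, 6]
R4 ← R4 + (5/4)·R1: [0, 21/4, 7/4, -14]
R3 ← R3 − (3/5)·R2: [0, 0, 0, 0]
R4 ← R4 + (7/5)·R2: [0, 0, 0, 0]
Echelon form has 2 nonzero rows, so rank(M) = 2.
The row space has dimension equal to the rank: 2.

2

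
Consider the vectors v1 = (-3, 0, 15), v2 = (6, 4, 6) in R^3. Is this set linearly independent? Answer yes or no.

Form the matrix with these vectors as rows and row reduce.
R2 ← R2 + (2)·R1: [0, 4, 36]
2 nonzero rows, so the 2 vectors span a space of dimension 2.
Since 2 = 2, the vectors are linearly independent.

yes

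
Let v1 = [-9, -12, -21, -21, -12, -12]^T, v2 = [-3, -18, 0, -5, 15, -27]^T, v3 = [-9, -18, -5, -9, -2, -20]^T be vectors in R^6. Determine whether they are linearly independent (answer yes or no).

Form the matrix with these vectors as rows and row reduce.
R2 ← R2 − (1/3)·R1: [0, -14, 7, 2, 19, -23]
R3 ← R3 − R1: [0, -6, 16, 12, 10, -8]
R3 ← R3 − (3/7)·R2: [0, 0, 13, 78/7, 13/7, 13/7]
3 nonzero rows, so the 3 vectors span a space of dimension 3.
Since 3 = 3, the vectors are linearly independent.

yes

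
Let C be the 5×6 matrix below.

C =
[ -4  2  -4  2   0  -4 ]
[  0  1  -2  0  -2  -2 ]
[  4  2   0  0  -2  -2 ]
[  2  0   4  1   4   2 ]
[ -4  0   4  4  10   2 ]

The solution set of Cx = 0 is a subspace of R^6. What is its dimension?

Row reduce to echelon form.
R3 ← R3 + R1: [0, 4, -4, 2, -2, -6]
R4 ← R4 + (1/2)·R1: [0, 1, 2, 2, 4, 0]
R5 ← R5 − R1: [0, -2, 8, 2, 10, 6]
R3 ← R3 − (4)·R2: [0, 0, 4, 2, 6, 2]
R4 ← R4 − R2: [0, 0, 4, 2, 6, 2]
R5 ← R5 + (2)·R2: [0, 0, 4, 2, 6, 2]
R4 ← R4 − R3: [0, 0, 0, 0, 0, 0]
R5 ← R5 − R3: [0, 0, 0, 0, 0, 0]
3 nonzero rows, so rank(C) = 3.
C has 6 columns; by rank–nullity, nullity = 6 − 3 = 3.

3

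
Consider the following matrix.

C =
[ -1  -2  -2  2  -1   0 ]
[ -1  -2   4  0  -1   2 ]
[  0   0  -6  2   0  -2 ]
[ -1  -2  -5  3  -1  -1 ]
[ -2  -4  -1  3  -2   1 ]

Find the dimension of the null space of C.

Row reduce to echelon form.
R2 ← R2 − R1: [0, 0, 6, -2, 0, 2]
R4 ← R4 − R1: [0, 0, -3, 1, 0, -1]
R5 ← R5 − (2)·R1: [0, 0, 3, -1, 0, 1]
R3 ← R3 + R2: [0, 0, 0, 0, 0, 0]
R4 ← R4 + (1/2)·R2: [0, 0, 0, 0, 0, 0]
R5 ← R5 − (1/2)·R2: [0, 0, 0, 0, 0, 0]
2 nonzero rows, so rank(C) = 2.
C has 6 columns; by rank–nullity, nullity = 6 − 2 = 4.

4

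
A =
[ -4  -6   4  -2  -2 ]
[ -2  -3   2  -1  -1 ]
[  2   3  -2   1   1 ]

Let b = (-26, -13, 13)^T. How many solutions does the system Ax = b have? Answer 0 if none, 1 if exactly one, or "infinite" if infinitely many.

infinite

Row reduce the augmented matrix [A | b].
R2 ← R2 − (1/2)·R1: [0, 0, 0, 0, 0, 0]
R3 ← R3 + (1/2)·R1: [0, 0, 0, 0, 0, 0]
The echelon form has 1 nonzero rows, and every pivot lies in the first 5 columns, so rank(A) = rank([A|b]) = 1.
The system is consistent.
rank = 1 < 5 unknowns, so there are infinitely many solutions.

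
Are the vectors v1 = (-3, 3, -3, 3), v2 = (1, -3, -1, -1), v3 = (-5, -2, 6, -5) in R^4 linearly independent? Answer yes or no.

yes

Form the matrix with these vectors as rows and row reduce.
R2 ← R2 + (1/3)·R1: [0, -2, -2, 0]
R3 ← R3 − (5/3)·R1: [0, -7, 11, -10]
R3 ← R3 − (7/2)·R2: [0, 0, 18, -10]
3 nonzero rows, so the 3 vectors span a space of dimension 3.
Since 3 = 3, the vectors are linearly independent.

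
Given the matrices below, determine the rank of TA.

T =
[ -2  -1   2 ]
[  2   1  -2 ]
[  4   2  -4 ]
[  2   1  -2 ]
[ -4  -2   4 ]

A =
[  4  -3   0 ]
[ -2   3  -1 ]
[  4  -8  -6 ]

1

First compute TA:
[[  2, -13, -11],
 [ -2,  13,  11],
 [ -4,  26,  22],
 [ -2,  13,  11],
 [  4, -26, -22]]
Now row reduce the product.
R2 ← R2 + R1: [0, 0, 0]
R3 ← R3 + (2)·R1: [0, 0, 0]
R4 ← R4 + R1: [0, 0, 0]
R5 ← R5 − (2)·R1: [0, 0, 0]
1 nonzero row, so rank(TA) = 1.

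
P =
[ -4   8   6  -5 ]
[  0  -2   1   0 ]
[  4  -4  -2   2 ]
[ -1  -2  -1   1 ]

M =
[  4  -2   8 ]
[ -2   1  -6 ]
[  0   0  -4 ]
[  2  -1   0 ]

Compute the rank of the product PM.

2

First compute PM:
[[-42,  21, -104],
 [  4,  -2,   8],
 [ 28, -14,  64],
 [  2,  -1,   8]]
Now row reduce the product.
R2 ← R2 + (2/21)·R1: [0, 0, -40/21]
R3 ← R3 + (2/3)·R1: [0, 0, -16/3]
R4 ← R4 + (1/21)·R1: [0, 0, 64/21]
R3 ← R3 − (14/5)·R2: [0, 0, 0]
R4 ← R4 + (8/5)·R2: [0, 0, 0]
2 nonzero rows, so rank(PM) = 2.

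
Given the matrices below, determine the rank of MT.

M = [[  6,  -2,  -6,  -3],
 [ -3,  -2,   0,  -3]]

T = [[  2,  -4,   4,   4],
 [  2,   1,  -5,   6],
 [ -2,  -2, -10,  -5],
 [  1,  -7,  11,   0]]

2

First compute MT:
[[ 17,   7,  61,  42],
 [-13,  31, -35, -24]]
Now row reduce the product.
R2 ← R2 + (13/17)·R1: [0, 618/17, 198/17, 138/17]
2 nonzero rows, so rank(MT) = 2.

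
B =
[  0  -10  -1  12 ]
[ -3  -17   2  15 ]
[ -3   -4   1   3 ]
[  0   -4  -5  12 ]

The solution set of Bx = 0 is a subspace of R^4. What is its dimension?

Row reduce to echelon form.
Swap R1 ↔ R2
R3 ← R3 − R1: [0, 13, -1, -12]
R3 ← R3 + (13/10)·R2: [0, 0, -23/10, 18/5]
R4 ← R4 − (2/5)·R2: [0, 0, -23/5, 36/5]
R4 ← R4 − (2)·R3: [0, 0, 0, 0]
3 nonzero rows, so rank(B) = 3.
B has 4 columns; by rank–nullity, nullity = 4 − 3 = 1.

1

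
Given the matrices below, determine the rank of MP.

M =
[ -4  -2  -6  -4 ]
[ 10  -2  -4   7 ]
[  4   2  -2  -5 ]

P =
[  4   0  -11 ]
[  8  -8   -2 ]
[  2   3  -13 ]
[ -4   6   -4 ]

2

First compute MP:
[[-28, -26, 142],
 [-12,  46, -82],
 [ 48, -52,  -2]]
Now row reduce the product.
R2 ← R2 − (3/7)·R1: [0, 400/7, -1000/7]
R3 ← R3 + (12/7)·R1: [0, -676/7, 1690/7]
R3 ← R3 + (169/100)·R2: [0, 0, 0]
2 nonzero rows, so rank(MP) = 2.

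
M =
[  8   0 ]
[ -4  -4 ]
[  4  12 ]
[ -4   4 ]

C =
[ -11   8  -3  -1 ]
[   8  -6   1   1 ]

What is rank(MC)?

2

First compute MC:
[[-88,  64, -24,  -8],
 [ 12,  -8,   8,   0],
 [ 52, -40,   0,   8],
 [ 76, -56,  16,   8]]
Now row reduce the product.
R2 ← R2 + (3/22)·R1: [0, 8/11, 52/11, -12/11]
R3 ← R3 + (13/22)·R1: [0, -24/11, -156/11, 36/11]
R4 ← R4 + (19/22)·R1: [0, -8/11, -52/11, 12/11]
R3 ← R3 + (3)·R2: [0, 0, 0, 0]
R4 ← R4 + R2: [0, 0, 0, 0]
2 nonzero rows, so rank(MC) = 2.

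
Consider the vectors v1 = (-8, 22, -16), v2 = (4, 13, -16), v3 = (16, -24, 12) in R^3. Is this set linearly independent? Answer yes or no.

no

Form the matrix with these vectors as rows and row reduce.
R2 ← R2 + (1/2)·R1: [0, 24, -24]
R3 ← R3 + (2)·R1: [0, 20, -20]
R3 ← R3 − (5/6)·R2: [0, 0, 0]
2 nonzero rows, so the 3 vectors span a space of dimension 2.
Since 2 < 3, the vectors are linearly dependent.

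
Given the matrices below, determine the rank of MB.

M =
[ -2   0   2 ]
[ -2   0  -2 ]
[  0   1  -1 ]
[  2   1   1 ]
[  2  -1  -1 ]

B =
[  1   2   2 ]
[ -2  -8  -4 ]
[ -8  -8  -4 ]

3

First compute MB:
[[-18, -20, -12],
 [ 14,  12,   4],
 [  6,   0,   0],
 [ -8, -12,  -4],
 [ 12,  20,  12]]
Now row reduce the product.
R2 ← R2 + (7/9)·R1: [0, -32/9, -16/3]
R3 ← R3 + (1/3)·R1: [0, -20/3, -4]
R4 ← R4 − (4/9)·R1: [0, -28/9, 4/3]
R5 ← R5 + (2/3)·R1: [0, 20/3, 4]
R3 ← R3 − (15/8)·R2: [0, 0, 6]
R4 ← R4 − (7/8)·R2: [0, 0, 6]
R5 ← R5 + (15/8)·R2: [0, 0, -6]
R4 ← R4 − R3: [0, 0, 0]
R5 ← R5 + R3: [0, 0, 0]
3 nonzero rows, so rank(MB) = 3.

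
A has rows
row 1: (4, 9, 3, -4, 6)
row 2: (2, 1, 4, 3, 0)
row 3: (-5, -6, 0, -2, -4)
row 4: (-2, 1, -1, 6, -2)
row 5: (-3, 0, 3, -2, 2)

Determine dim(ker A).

0

Row reduce to echelon form.
R2 ← R2 − (1/2)·R1: [0, -7/2, 5/2, 5, -3]
R3 ← R3 + (5/4)·R1: [0, 21/4, 15/4, -7, 7/2]
R4 ← R4 + (1/2)·R1: [0, 11/2, 1/2, 4, 1]
R5 ← R5 + (3/4)·R1: [0, 27/4, 21/4, -5, 13/2]
R3 ← R3 + (3/2)·R2: [0, 0, 15/2, 1/2, -1]
R4 ← R4 + (11/7)·R2: [0, 0, 31/7, 83/7, -26/7]
R5 ← R5 + (27/14)·R2: [0, 0, 141/14, 65/14, 5/7]
R4 ← R4 − (62/105)·R3: [0, 0, 0, 1214/105, -328/105]
R5 ← R5 − (47/35)·R3: [0, 0, 0, 139/35, 72/35]
R5 ← R5 − (417/1214)·R4: [0, 0, 0, 0, 1900/607]
5 nonzero rows, so rank(A) = 5.
A has 5 columns; by rank–nullity, nullity = 5 − 5 = 0.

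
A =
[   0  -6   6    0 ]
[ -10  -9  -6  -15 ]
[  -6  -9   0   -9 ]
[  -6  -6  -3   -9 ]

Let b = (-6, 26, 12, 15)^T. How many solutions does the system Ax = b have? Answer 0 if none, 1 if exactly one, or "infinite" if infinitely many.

infinite

Row reduce the augmented matrix [A | b].
Swap R1 ↔ R2
R3 ← R3 − (3/5)·R1: [0, -18/5, 18/5, 0, -18/5]
R4 ← R4 − (3/5)·R1: [0, -3/5, 3/5, 0, -3/5]
R3 ← R3 − (3/5)·R2: [0, 0, 0, 0, 0]
R4 ← R4 − (1/10)·R2: [0, 0, 0, 0, 0]
The echelon form has 2 nonzero rows, and every pivot lies in the first 4 columns, so rank(A) = rank([A|b]) = 2.
The system is consistent.
rank = 2 < 4 unknowns, so there are infinitely many solutions.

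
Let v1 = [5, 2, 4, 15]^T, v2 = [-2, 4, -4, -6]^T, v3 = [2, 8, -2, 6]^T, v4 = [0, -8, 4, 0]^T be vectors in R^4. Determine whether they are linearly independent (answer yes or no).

Form the matrix with these vectors as rows and row reduce.
R2 ← R2 + (2/5)·R1: [0, 24/5, -12/5, 0]
R3 ← R3 − (2/5)·R1: [0, 36/5, -18/5, 0]
R3 ← R3 − (3/2)·R2: [0, 0, 0, 0]
R4 ← R4 + (5/3)·R2: [0, 0, 0, 0]
2 nonzero rows, so the 4 vectors span a space of dimension 2.
Since 2 < 4, the vectors are linearly dependent.

no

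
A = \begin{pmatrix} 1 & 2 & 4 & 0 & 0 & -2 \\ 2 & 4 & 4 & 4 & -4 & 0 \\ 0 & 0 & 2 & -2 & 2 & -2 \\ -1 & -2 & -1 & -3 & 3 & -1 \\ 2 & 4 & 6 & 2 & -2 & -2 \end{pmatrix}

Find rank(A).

Row reduce to echelon form.
R2 ← R2 − (2)·R1: [0, 0, -4, 4, -4, 4]
R4 ← R4 + R1: [0, 0, 3, -3, 3, -3]
R5 ← R5 − (2)·R1: [0, 0, -2, 2, -2, 2]
R3 ← R3 + (1/2)·R2: [0, 0, 0, 0, 0, 0]
R4 ← R4 + (3/4)·R2: [0, 0, 0, 0, 0, 0]
R5 ← R5 − (1/2)·R2: [0, 0, 0, 0, 0, 0]
Echelon form has 2 nonzero rows, so rank(A) = 2.

2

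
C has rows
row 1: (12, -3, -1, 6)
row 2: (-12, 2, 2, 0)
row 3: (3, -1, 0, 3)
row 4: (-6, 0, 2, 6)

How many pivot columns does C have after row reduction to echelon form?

2

Row reduce to echelon form.
R2 ← R2 + R1: [0, -1, 1, 6]
R3 ← R3 − (1/4)·R1: [0, -1/4, 1/4, 3/2]
R4 ← R4 + (1/2)·R1: [0, -3/2, 3/2, 9]
R3 ← R3 − (1/4)·R2: [0, 0, 0, 0]
R4 ← R4 − (3/2)·R2: [0, 0, 0, 0]
Echelon form has 2 nonzero rows, so rank(C) = 2.
Each nonzero row contributes one pivot column: 2 pivot columns.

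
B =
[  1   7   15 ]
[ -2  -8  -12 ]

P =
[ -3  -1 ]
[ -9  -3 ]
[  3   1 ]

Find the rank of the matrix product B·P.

1

First compute BP:
[[-21,  -7],
 [ 42,  14]]
Now row reduce the product.
R2 ← R2 + (2)·R1: [0, 0]
1 nonzero row, so rank(BP) = 1.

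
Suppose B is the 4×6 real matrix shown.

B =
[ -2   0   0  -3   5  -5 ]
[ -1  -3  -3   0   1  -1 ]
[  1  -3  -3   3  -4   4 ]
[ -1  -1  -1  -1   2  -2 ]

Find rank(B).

Row reduce to echelon form.
R2 ← R2 − (1/2)·R1: [0, -3, -3, 3/2, -3/2, 3/2]
R3 ← R3 + (1/2)·R1: [0, -3, -3, 3/2, -3/2, 3/2]
R4 ← R4 − (1/2)·R1: [0, -1, -1, 1/2, -1/2, 1/2]
R3 ← R3 − R2: [0, 0, 0, 0, 0, 0]
R4 ← R4 − (1/3)·R2: [0, 0, 0, 0, 0, 0]
Echelon form has 2 nonzero rows, so rank(B) = 2.

2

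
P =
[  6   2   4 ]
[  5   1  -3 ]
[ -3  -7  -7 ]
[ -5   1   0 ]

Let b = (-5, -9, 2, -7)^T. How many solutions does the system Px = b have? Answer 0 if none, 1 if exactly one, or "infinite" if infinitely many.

Row reduce the augmented matrix [P | b].
R2 ← R2 − (5/6)·R1: [0, -2/3, -19/3, -29/6]
R3 ← R3 + (1/2)·R1: [0, -6, -5, -1/2]
R4 ← R4 + (5/6)·R1: [0, 8/3, 10/3, -67/6]
R3 ← R3 − (9)·R2: [0, 0, 52, 43]
R4 ← R4 + (4)·R2: [0, 0, -22, -61/2]
R4 ← R4 + (11/26)·R3: [0, 0, 0, -160/13]
The echelon form has 4 nonzero rows; the last pivot sits in the augmented column, so rank(P) = 3 but rank([P|b]) = 4.
Since the ranks differ, the system is inconsistent.
It has no solutions.

0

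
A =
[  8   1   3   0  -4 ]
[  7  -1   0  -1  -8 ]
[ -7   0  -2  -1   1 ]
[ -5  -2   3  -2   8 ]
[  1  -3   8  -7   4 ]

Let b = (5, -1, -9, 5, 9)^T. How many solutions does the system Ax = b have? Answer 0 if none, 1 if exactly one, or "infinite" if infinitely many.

1

Row reduce the augmented matrix [A | b].
R2 ← R2 − (7/8)·R1: [0, -15/8, -21/8, -1, -9/2, -43/8]
R3 ← R3 + (7/8)·R1: [0, 7/8, 5/8, -1, -5/2, -37/8]
R4 ← R4 + (5/8)·R1: [0, -11/8, 39/8, -2, 11/2, 65/8]
R5 ← R5 − (1/8)·R1: [0, -25/8, 61/8, -7, 9/2, 67/8]
R3 ← R3 + (7/15)·R2: [0, 0, -3/5, -22/15, -23/5, -107/15]
R4 ← R4 − (11/15)·R2: [0, 0, 34/5, -19/15, 44/5, 181/15]
R5 ← R5 − (5/3)·R2: [0, 0, 12, -16/3, 12, 52/3]
R4 ← R4 + (34/3)·R3: [0, 0, 0, -161/9, -130/3, -619/9]
R5 ← R5 + (20)·R3: [0, 0, 0, -104/3, -80, -376/3]
R5 ← R5 − (312/161)·R4: [0, 0, 0, 0, 640/161, 1280/161]
The echelon form has 5 nonzero rows, and every pivot lies in the first 5 columns, so rank(A) = rank([A|b]) = 5.
The system is consistent.
rank = 5 = number of unknowns, so the solution is unique.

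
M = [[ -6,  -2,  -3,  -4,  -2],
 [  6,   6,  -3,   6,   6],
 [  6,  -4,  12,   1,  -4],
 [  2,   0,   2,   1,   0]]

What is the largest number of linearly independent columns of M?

2

Row reduce to echelon form.
R2 ← R2 + R1: [0, 4, -6, 2, 4]
R3 ← R3 + R1: [0, -6, 9, -3, -6]
R4 ← R4 + (1/3)·R1: [0, -2/3, 1, -1/3, -2/3]
R3 ← R3 + (3/2)·R2: [0, 0, 0, 0, 0]
R4 ← R4 + (1/6)·R2: [0, 0, 0, 0, 0]
Echelon form has 2 nonzero rows, so rank(M) = 2.
The rank gives the maximum number of linearly independent columns: 2.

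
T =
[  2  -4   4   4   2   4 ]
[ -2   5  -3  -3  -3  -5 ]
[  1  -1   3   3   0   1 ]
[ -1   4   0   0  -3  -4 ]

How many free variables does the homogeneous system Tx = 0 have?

4

Row reduce to echelon form.
R2 ← R2 + R1: [0, 1, 1, 1, -1, -1]
R3 ← R3 − (1/2)·R1: [0, 1, 1, 1, -1, -1]
R4 ← R4 + (1/2)·R1: [0, 2, 2, 2, -2, -2]
R3 ← R3 − R2: [0, 0, 0, 0, 0, 0]
R4 ← R4 − (2)·R2: [0, 0, 0, 0, 0, 0]
2 nonzero rows, so rank(T) = 2.
T has 6 columns; by rank–nullity, nullity = 6 − 2 = 4.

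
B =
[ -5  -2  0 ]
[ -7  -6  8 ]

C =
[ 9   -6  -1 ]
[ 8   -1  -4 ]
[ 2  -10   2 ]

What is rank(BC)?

2

First compute BC:
[[-61,  32,  13],
 [-95, -32,  47]]
Now row reduce the product.
R2 ← R2 − (95/61)·R1: [0, -4992/61, 1632/61]
2 nonzero rows, so rank(BC) = 2.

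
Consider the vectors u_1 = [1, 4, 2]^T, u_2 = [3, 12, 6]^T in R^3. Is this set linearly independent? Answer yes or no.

no

Form the matrix with these vectors as rows and row reduce.
R2 ← R2 − (3)·R1: [0, 0, 0]
1 nonzero row, so the 2 vectors span a space of dimension 1.
Since 1 < 2, the vectors are linearly dependent.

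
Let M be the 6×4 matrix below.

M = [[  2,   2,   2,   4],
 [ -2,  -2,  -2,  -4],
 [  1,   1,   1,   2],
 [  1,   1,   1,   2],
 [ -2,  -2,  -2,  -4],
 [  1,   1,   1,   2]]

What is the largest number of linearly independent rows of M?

Row reduce to echelon form.
R2 ← R2 + R1: [0, 0, 0, 0]
R3 ← R3 − (1/2)·R1: [0, 0, 0, 0]
R4 ← R4 − (1/2)·R1: [0, 0, 0, 0]
R5 ← R5 + R1: [0, 0, 0, 0]
R6 ← R6 − (1/2)·R1: [0, 0, 0, 0]
Echelon form has 1 nonzero row, so rank(M) = 1.
The rank gives the maximum number of linearly independent rows: 1.

1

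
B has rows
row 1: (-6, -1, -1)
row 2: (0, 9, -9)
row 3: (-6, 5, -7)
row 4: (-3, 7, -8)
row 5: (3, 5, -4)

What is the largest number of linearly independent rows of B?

2

Row reduce to echelon form.
R3 ← R3 − R1: [0, 6, -6]
R4 ← R4 − (1/2)·R1: [0, 15/2, -15/2]
R5 ← R5 + (1/2)·R1: [0, 9/2, -9/2]
R3 ← R3 − (2/3)·R2: [0, 0, 0]
R4 ← R4 − (5/6)·R2: [0, 0, 0]
R5 ← R5 − (1/2)·R2: [0, 0, 0]
Echelon form has 2 nonzero rows, so rank(B) = 2.
The rank gives the maximum number of linearly independent rows: 2.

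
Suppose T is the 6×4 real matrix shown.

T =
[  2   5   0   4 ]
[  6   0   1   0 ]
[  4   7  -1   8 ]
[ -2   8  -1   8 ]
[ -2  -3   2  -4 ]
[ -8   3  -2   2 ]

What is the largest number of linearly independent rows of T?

Row reduce to echelon form.
R2 ← R2 − (3)·R1: [0, -15, 1, -12]
R3 ← R3 − (2)·R1: [0, -3, -1, 0]
R4 ← R4 + R1: [0, 13, -1, 12]
R5 ← R5 + R1: [0, 2, 2, 0]
R6 ← R6 + (4)·R1: [0, 23, -2, 18]
R3 ← R3 − (1/5)·R2: [0, 0, -6/5, 12/5]
R4 ← R4 + (13/15)·R2: [0, 0, -2/15, 8/5]
R5 ← R5 + (2/15)·R2: [0, 0, 32/15, -8/5]
R6 ← R6 + (23/15)·R2: [0, 0, -7/15, -2/5]
R4 ← R4 − (1/9)·R3: [0, 0, 0, 4/3]
R5 ← R5 + (16/9)·R3: [0, 0, 0, 8/3]
R6 ← R6 − (7/18)·R3: [0, 0, 0, -4/3]
R5 ← R5 − (2)·R4: [0, 0, 0, 0]
R6 ← R6 + R4: [0, 0, 0, 0]
Echelon form has 4 nonzero rows, so rank(T) = 4.
The rank gives the maximum number of linearly independent rows: 4.

4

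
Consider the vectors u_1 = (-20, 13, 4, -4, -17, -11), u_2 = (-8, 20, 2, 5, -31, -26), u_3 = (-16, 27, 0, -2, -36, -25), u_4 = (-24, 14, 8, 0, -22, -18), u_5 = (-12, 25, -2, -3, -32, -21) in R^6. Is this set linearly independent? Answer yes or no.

no

Form the matrix with these vectors as rows and row reduce.
R2 ← R2 − (2/5)·R1: [0, 74/5, 2/5, 33/5, -121/5, -108/5]
R3 ← R3 − (4/5)·R1: [0, 83/5, -16/5, 6/5, -112/5, -81/5]
R4 ← R4 − (6/5)·R1: [0, -8/5, 16/5, 24/5, -8/5, -24/5]
R5 ← R5 − (3/5)·R1: [0, 86/5, -22/5, -3/5, -109/5, -72/5]
R3 ← R3 − (83/74)·R2: [0, 0, -135/37, -459/74, 351/74, 297/37]
R4 ← R4 + (4/37)·R2: [0, 0, 120/37, 204/37, -156/37, -264/37]
R5 ← R5 − (43/37)·R2: [0, 0, -180/37, -306/37, 234/37, 396/37]
R4 ← R4 + (8/9)·R3: [0, 0, 0, 0, 0, 0]
R5 ← R5 − (4/3)·R3: [0, 0, 0, 0, 0, 0]
3 nonzero rows, so the 5 vectors span a space of dimension 3.
Since 3 < 5, the vectors are linearly dependent.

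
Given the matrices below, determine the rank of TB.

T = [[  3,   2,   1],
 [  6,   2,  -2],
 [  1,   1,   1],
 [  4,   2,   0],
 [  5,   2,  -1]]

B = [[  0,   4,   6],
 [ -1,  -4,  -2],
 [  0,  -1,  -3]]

2

First compute TB:
[[ -2,   3,  11],
 [ -2,  18,  38],
 [ -1,  -1,   1],
 [ -2,   8,  20],
 [ -2,  13,  29]]
Now row reduce the product.
R2 ← R2 − R1: [0, 15, 27]
R3 ← R3 − (1/2)·R1: [0, -5/2, -9/2]
R4 ← R4 − R1: [0, 5, 9]
R5 ← R5 − R1: [0, 10, 18]
R3 ← R3 + (1/6)·R2: [0, 0, 0]
R4 ← R4 − (1/3)·R2: [0, 0, 0]
R5 ← R5 − (2/3)·R2: [0, 0, 0]
2 nonzero rows, so rank(TB) = 2.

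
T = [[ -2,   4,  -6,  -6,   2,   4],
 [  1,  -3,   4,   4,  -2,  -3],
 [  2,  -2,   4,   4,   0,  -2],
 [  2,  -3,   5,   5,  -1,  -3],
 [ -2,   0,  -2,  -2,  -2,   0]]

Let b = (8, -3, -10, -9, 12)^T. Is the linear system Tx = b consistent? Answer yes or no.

Row reduce the augmented matrix [T | b].
R2 ← R2 + (1/2)·R1: [0, -1, 1, 1, -1, -1, 1]
R3 ← R3 + R1: [0, 2, -2, -2, 2, 2, -2]
R4 ← R4 + R1: [0, 1, -1, -1, 1, 1, -1]
R5 ← R5 − R1: [0, -4, 4, 4, -4, -4, 4]
R3 ← R3 + (2)·R2: [0, 0, 0, 0, 0, 0, 0]
R4 ← R4 + R2: [0, 0, 0, 0, 0, 0, 0]
R5 ← R5 − (4)·R2: [0, 0, 0, 0, 0, 0, 0]
The echelon form has 2 nonzero rows, and every pivot lies in the first 6 columns, so rank(T) = rank([T|b]) = 2.
The system is consistent.

yes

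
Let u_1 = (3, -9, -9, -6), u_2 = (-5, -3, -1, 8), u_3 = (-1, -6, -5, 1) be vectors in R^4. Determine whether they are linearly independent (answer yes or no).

no

Form the matrix with these vectors as rows and row reduce.
R2 ← R2 + (5/3)·R1: [0, -18, -16, -2]
R3 ← R3 + (1/3)·R1: [0, -9, -8, -1]
R3 ← R3 − (1/2)·R2: [0, 0, 0, 0]
2 nonzero rows, so the 3 vectors span a space of dimension 2.
Since 2 < 3, the vectors are linearly dependent.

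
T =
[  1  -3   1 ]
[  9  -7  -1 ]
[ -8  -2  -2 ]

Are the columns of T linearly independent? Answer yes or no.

Row reduce T to echelon form.
R2 ← R2 − (9)·R1: [0, 20, -10]
R3 ← R3 + (8)·R1: [0, -26, 6]
R3 ← R3 + (13/10)·R2: [0, 0, -7]
3 pivots among 3 columns.
Every column is a pivot column, so the columns are linearly independent.

yes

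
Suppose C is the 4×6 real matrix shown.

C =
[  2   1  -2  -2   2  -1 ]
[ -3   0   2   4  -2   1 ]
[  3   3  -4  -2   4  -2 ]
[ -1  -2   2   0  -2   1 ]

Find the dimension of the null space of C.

Row reduce to echelon form.
R2 ← R2 + (3/2)·R1: [0, 3/2, -1, 1, 1, -1/2]
R3 ← R3 − (3/2)·R1: [0, 3/2, -1, 1, 1, -1/2]
R4 ← R4 + (1/2)·R1: [0, -3/2, 1, -1, -1, 1/2]
R3 ← R3 − R2: [0, 0, 0, 0, 0, 0]
R4 ← R4 + R2: [0, 0, 0, 0, 0, 0]
2 nonzero rows, so rank(C) = 2.
C has 6 columns; by rank–nullity, nullity = 6 − 2 = 4.

4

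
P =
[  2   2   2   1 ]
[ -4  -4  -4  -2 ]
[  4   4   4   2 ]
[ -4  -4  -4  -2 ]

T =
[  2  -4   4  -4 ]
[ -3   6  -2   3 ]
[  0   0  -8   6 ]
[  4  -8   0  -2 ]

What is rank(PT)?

First compute PT:
[[  2,  -4, -12,   8],
 [ -4,   8,  24, -16],
 [  4,  -8, -24,  16],
 [ -4,   8,  24, -16]]
Now row reduce the product.
R2 ← R2 + (2)·R1: [0, 0, 0, 0]
R3 ← R3 − (2)·R1: [0, 0, 0, 0]
R4 ← R4 + (2)·R1: [0, 0, 0, 0]
1 nonzero row, so rank(PT) = 1.

1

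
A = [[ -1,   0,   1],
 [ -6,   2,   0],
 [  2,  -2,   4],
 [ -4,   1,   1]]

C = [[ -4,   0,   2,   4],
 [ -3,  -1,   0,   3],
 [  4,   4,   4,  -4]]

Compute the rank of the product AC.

First compute AC:
[[  8,   4,   2,  -8],
 [ 18,  -2, -12, -18],
 [ 14,  18,  20, -14],
 [ 17,   3,  -4, -17]]
Now row reduce the product.
R2 ← R2 − (9/4)·R1: [0, -11, -33/2, 0]
R3 ← R3 − (7/4)·R1: [0, 11, 33/2, 0]
R4 ← R4 − (17/8)·R1: [0, -11/2, -33/4, 0]
R3 ← R3 + R2: [0, 0, 0, 0]
R4 ← R4 − (1/2)·R2: [0, 0, 0, 0]
2 nonzero rows, so rank(AC) = 2.

2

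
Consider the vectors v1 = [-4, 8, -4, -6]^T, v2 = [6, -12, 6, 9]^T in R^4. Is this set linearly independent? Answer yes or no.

no

Form the matrix with these vectors as rows and row reduce.
R2 ← R2 + (3/2)·R1: [0, 0, 0, 0]
1 nonzero row, so the 2 vectors span a space of dimension 1.
Since 1 < 2, the vectors are linearly dependent.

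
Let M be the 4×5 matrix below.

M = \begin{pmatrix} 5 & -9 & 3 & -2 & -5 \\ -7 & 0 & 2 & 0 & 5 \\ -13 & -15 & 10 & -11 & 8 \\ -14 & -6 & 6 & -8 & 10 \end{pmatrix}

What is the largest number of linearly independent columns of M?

Row reduce to echelon form.
R2 ← R2 + (7/5)·R1: [0, -63/5, 31/5, -14/5, -2]
R3 ← R3 + (13/5)·R1: [0, -192/5, 89/5, -81/5, -5]
R4 ← R4 + (14/5)·R1: [0, -156/5, 72/5, -68/5, -4]
R3 ← R3 − (64/21)·R2: [0, 0, -23/21, -23/3, 23/21]
R4 ← R4 − (52/21)·R2: [0, 0, -20/21, -20/3, 20/21]
R4 ← R4 − (20/23)·R3: [0, 0, 0, 0, 0]
Echelon form has 3 nonzero rows, so rank(M) = 3.
The rank gives the maximum number of linearly independent columns: 3.

3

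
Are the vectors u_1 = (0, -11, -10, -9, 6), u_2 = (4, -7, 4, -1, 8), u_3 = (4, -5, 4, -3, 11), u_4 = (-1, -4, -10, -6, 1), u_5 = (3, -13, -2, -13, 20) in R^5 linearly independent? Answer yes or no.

no

Form the matrix with these vectors as rows and row reduce.
Swap R1 ↔ R2
R3 ← R3 − R1: [0, 2, 0, -2, 3]
R4 ← R4 + (1/4)·R1: [0, -23/4, -9, -25/4, 3]
R5 ← R5 − (3/4)·R1: [0, -31/4, -5, -49/4, 14]
R3 ← R3 + (2/11)·R2: [0, 0, -20/11, -40/11, 45/11]
R4 ← R4 − (23/44)·R2: [0, 0, -83/22, -17/11, -3/22]
R5 ← R5 − (31/44)·R2: [0, 0, 45/22, -65/11, 215/22]
R4 ← R4 − (83/40)·R3: [0, 0, 0, 6, -69/8]
R5 ← R5 + (9/8)·R3: [0, 0, 0, -10, 115/8]
R5 ← R5 + (5/3)·R4: [0, 0, 0, 0, 0]
4 nonzero rows, so the 5 vectors span a space of dimension 4.
Since 4 < 5, the vectors are linearly dependent.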